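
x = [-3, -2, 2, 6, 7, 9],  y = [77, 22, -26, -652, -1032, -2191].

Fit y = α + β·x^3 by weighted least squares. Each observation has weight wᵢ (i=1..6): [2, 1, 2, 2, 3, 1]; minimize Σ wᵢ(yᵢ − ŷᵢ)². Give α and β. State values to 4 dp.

The normal system AᵀWA·[α, β]ᵀ = AᵀWy is [[11, 2144]; [2144, 979350]]·[α, β]ᵀ = [-6467, -2945581]ᵀ.
Determinant 11·979350 − 2144² = 6176114.
α = ((-6467)·979350 − 2144·(-2945581))/6176114 = -9065393/3088057; β = (11·(-2945581) − 2144·(-6467))/6176114 = -18536143/6176114.

α = -2.9356, β = -3.0013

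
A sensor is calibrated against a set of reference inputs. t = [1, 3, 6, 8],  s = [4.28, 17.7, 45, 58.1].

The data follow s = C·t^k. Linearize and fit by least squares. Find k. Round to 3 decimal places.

Linearized form: ln s = k·ln t + ln C. From the 4 transformed points,
Σln t = 4.9698, Σ(ln t)² = 8.7414, Σln s = 12.1963, Σln t·ln s = 18.4246.
Equations: 8.7414·k + 4.9698·ln C = 18.4246;  4.9698·k + 4·ln C = 12.1963.
Solving (det = 10.2667): k = 1.27449, ln C = 1.46559.

k = 1.274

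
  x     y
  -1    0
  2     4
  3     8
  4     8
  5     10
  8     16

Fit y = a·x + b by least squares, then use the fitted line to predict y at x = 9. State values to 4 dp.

ŷ = 17.4579

AᵀA·[a, b]ᵀ = Aᵀy reads: 119·a + 21·b = 242;  21·a + 6·b = 46.
(Σx·x = 119, Σx = 21, Σ1 = 6, Σx·y = 242, Σy = 46.)
Determinant 119·6 − 21² = 273.
a = (242·6 − 21·46)/273 = 162/91; b = (119·46 − 21·242)/273 = 56/39.
At x = 9: ŷ = (162/91)·(9) + (56/39)·(1) = 4766/273.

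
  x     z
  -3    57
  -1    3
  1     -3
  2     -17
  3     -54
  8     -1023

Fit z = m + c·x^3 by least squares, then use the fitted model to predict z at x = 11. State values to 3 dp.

Compute the Gram sums: Σ1 = 6, Σx^3 = 520, Σx^3·x^3 = 263668.
For Aᵀz: Σz = -1037, Σx^3·z = -526915.
So AᵀA·[m, c]ᵀ = Aᵀz: [[6, 520]; [520, 263668]]·[m, c]ᵀ = [-1037, -526915]ᵀ.
Δ = 6·263668 − 520² = 1311608.
m = ((-1037)·263668 − 520·(-526915))/1311608 = 143021/327902; c = (6·(-526915) − 520·(-1037))/1311608 = -1311125/655804.
At x = 11: ẑ = (143021/327902)·(1) + (-1311125/655804)·(1331) = -1744821333/655804.

ẑ = -2660.584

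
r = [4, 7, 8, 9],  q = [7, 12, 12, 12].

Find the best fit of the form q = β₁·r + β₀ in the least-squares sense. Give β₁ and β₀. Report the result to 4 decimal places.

Sums needed: Σr·r = 210, Σr = 28, Σ1 = 4.
And Σr·q = 316, Σq = 43.
Δ = 210·4 − 28² = 56.
β₁ = (316·4 − 28·43)/56 = 15/14; β₀ = (210·43 − 28·316)/56 = 13/4.

β₁ = 1.0714, β₀ = 3.2500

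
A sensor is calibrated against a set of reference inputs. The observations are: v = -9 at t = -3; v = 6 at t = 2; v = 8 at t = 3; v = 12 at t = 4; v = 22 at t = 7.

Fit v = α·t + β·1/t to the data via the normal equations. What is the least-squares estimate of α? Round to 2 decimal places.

XᵀX·[α, β]ᵀ = Xᵀv reads: 87·α + 5·β = 265;  5·α + (3917/7056)·β = 311/21.
(Σt·t = 87, Σt·1/t = 5, Σ1/t·1/t = 3917/7056, Σt·v = 265, Σ1/t·v = 311/21.)
det = 87·(3917/7056) − 5² = 54793/2352.
α = (265·(3917/7056) − 5·(311/21))/(54793/2352) = 515525/164379; β = (87·(311/21) − 5·265)/(54793/2352) = -86016/54793.

α = 3.14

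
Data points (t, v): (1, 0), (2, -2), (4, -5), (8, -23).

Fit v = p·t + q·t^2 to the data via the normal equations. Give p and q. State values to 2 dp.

Normal-equation sums: Σt·t = 85, Σt·t^2 = 585, Σt^2·t^2 = 4369.
Right-hand side: Σt·v = -208, Σt^2·v = -1560.
So AᵀA·[p, q]ᵀ = Aᵀv: [[85, 585]; [585, 4369]]·[p, q]ᵀ = [-208, -1560]ᵀ.
det = 85·4369 − 585² = 29140.
p = ((-208)·4369 − 585·(-1560))/29140 = 962/7285; q = (85·(-1560) − 585·(-208))/29140 = -546/1457.

p = 0.13, q = -0.37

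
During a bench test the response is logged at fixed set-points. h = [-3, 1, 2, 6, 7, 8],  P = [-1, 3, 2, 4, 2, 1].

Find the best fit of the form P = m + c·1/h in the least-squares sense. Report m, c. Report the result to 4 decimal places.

m = 1.1712, c = 2.4811

The normal equations are: 6·m + (269/168)·c = 11;  (269/168)·m + (40217/28224)·c = 303/56.
det = 6·(40217/28224) − (269/168)² = 168941/28224.
m = (11·(40217/28224) − (269/168)·(303/56))/(168941/28224) = 197866/168941; c = (6·(303/56) − (269/168)·11)/(168941/28224) = 419160/168941.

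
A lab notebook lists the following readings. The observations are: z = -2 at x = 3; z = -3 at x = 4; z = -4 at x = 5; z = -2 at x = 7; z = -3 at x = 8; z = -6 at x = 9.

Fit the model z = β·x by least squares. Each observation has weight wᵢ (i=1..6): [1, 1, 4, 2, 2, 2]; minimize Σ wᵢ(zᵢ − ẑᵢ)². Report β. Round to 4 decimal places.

β = -0.5497

Forming AᵀWA = [[513]] and AᵀWz = [-282]ᵀ gives AᵀWA·[β]ᵀ = AᵀWz.
β = (-282)/513 = -0.549708.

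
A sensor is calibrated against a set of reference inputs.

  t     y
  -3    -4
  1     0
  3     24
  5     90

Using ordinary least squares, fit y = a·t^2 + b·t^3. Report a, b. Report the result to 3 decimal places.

a = 1.079, b = 0.505

Forming MᵀM = [[788, 3126]; [3126, 17084]] and Mᵀy = [2430, 12006]ᵀ gives MᵀM·[a, b]ᵀ = Mᵀy.
Determinant 788·17084 − 3126² = 3690316.
a = (2430·17084 − 3126·12006)/3690316 = 142263/131797; b = (788·12006 − 3126·2430)/3690316 = 66591/131797.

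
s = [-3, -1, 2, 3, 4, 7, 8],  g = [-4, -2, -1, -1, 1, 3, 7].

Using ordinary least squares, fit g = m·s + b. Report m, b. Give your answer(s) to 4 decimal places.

With design matrix X, XᵀX = [[152, 20]; [20, 7]] and Xᵀg = [90, 3]ᵀ.
Δ = 152·7 − 20² = 664.
m = (90·7 − 20·3)/664 = 285/332; b = (152·3 − 20·90)/664 = -168/83.

m = 0.8584, b = -2.0241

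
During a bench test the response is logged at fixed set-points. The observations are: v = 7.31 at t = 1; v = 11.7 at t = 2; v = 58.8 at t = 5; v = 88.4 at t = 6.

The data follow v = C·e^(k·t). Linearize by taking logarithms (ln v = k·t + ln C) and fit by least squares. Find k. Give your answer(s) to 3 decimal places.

k = 0.509

With ln vᵢ as the transformed response and tᵢ as the regressor:
Σt = 14.0000, Σ(t)² = 66.0000, Σln v = 13.0048, Σt·ln v = 54.1704.
Equations: 66.0000·k + 14.0000·ln C = 54.1704;  14.0000·k + 4·ln C = 13.0048.
Solving (det = 68.0000): k = 0.50902, ln C = 1.46963.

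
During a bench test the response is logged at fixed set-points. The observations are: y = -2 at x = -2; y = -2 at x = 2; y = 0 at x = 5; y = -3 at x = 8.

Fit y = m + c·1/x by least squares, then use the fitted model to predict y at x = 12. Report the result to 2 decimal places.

Forming MᵀM = [[4, 13/40]; [13/40, 889/1600]] and Mᵀy = [-7, -3/8]ᵀ gives MᵀM·[m, c]ᵀ = Mᵀy.
Δ = 4·(889/1600) − (13/40)² = 3387/1600.
m = ((-7)·(889/1600) − (13/40)·(-3/8))/(3387/1600) = -6028/3387; c = (4·(-3/8) − (13/40)·(-7))/(3387/1600) = 1240/3387.
At x = 12: ŷ = (-6028/3387)·(1) + (1240/3387)·(1/12) = -17774/10161.

ŷ = -1.75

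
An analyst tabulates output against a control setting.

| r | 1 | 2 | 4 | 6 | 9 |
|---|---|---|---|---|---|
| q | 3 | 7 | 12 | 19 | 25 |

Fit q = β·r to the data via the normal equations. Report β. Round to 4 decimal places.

From the data, Σr·r = 138.
Moment sums: Σr·q = 404.
So MᵀM·[β]ᵀ = Mᵀq: [[138]]·[β]ᵀ = [404]ᵀ.
β = 404/138 = 2.92754.

β = 2.9275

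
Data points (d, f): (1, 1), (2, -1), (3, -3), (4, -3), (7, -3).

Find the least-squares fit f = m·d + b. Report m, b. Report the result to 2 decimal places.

m = -0.58, b = 0.19

Entries of XᵀX: Σd·d = 79, Σd = 17, Σ1 = 5.
Moment sums: Σd·f = -43, Σf = -9.
XᵀX·[m, b]ᵀ = Xᵀf becomes [[79, 17]; [17, 5]]·[m, b]ᵀ = [-43, -9]ᵀ.
Δ = 79·5 − 17² = 106.
m = ((-43)·5 − 17·(-9))/106 = -31/53; b = (79·(-9) − 17·(-43))/106 = 10/53.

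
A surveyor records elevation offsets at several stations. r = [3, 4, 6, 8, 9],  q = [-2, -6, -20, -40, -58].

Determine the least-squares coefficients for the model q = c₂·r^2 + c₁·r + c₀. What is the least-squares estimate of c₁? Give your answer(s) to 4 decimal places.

Normal-equation sums: Σr^2·r^2 = 12290, Σr^2·r = 1548, Σr^2 = 206, Σr·r = 206, Σr = 30, Σ1 = 5.
And Σr^2·q = -8092, Σr·q = -992, Σq = -126.
Normal equations: [[12290, 1548, 206]; [1548, 206, 30]; [206, 30, 5]]·[c₂, c₁, c₀]ᵀ = [-8092, -992, -126]ᵀ.
Solving the 3×3 system (Gaussian elimination) gives c₂ = -172/147, c₁ = 3162/637, c₀ = -1850/273.

c₁ = 4.9639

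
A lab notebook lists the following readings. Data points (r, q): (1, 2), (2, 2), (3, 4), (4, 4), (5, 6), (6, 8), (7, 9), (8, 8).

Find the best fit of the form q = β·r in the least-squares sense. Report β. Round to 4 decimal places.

Compute the Gram sums: Σr·r = 204.
And Σr·q = 239.
MᵀM·[β]ᵀ = Mᵀq becomes [[204]]·[β]ᵀ = [239]ᵀ.
Hence β = 239 / 204 ≈ 1.17157.

β = 1.1716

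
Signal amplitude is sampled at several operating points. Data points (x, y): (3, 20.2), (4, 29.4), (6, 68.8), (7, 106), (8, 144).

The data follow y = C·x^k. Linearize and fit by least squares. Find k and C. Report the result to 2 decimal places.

k = 2.04, C = 1.95

Taking logs, ln y = k·ln x + ln C, so regress ln y on ln x.
Sums: Σln x = 8.3020, Σ(ln x)² = 14.4498, Σln y = 20.2511, Σln x·ln y = 34.9795.
Normal system: [[14.4498, 8.3020]; [8.3020, 5]]·[k, ln C]ᵀ = [34.9795, 20.2511]ᵀ.
Solving (det = 3.3255): k = 2.03644, ln C = 0.66892, so C = exp(0.66892) = 1.95212.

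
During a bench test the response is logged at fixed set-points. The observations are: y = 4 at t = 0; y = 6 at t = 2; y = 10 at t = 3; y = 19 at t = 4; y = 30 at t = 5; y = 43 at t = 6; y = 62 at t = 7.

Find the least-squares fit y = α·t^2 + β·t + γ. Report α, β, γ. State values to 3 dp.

MᵀM·[α, β, γ]ᵀ = Mᵀy reads: 4675·α + 783·β + 139·γ = 5754;  783·α + 139·β + 27·γ = 960;  139·α + 27·β + 7·γ = 174.
Inverting the 3×3 Gram matrix, [α, β, γ]ᵀ = [117/77, -381/154, 93/22]ᵀ.

α = 1.519, β = -2.474, γ = 4.227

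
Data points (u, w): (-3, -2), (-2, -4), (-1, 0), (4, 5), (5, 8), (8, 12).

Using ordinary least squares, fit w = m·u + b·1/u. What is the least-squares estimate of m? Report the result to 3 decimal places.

Normal-equation sums: Σu·u = 119, Σu·1/u = 6, Σ1/u·1/u = 21301/14400.
Right-hand side: Σu·w = 170, Σ1/u·w = 421/60.
Eliminating b: (21301/14400)·(row 1) − 6·(row 2) gives (2016419/14400)·m = (21301/14400)·170 − 6·(421/60) = 301493/1440, so m = 3014930/2016419.
Then b = ((421/60) − 6·(3014930/2016419))/(21301/14400) = -2664240/2016419.

m = 1.495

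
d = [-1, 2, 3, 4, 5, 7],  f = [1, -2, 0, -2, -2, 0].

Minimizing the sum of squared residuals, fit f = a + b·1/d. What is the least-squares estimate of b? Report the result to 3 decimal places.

Entries of AᵀA: Σ1 = 6, Σ1/d = 179/420, Σ1/d·1/d = 261781/176400.
Right-hand side: Σf = -5, Σ1/d·f = -29/10.
Normal equations: [[6, 179/420]; [179/420, 261781/176400]]·[a, b]ᵀ = [-5, -29/10]ᵀ.
Eliminating b: (261781/176400)·(row 1) − (179/420)·(row 2) gives (307729/35280)·a = (261781/176400)·(-5) − (179/420)·(-29/10) = -1090883/176400, so a = -1090883/1538645.
Then b = ((-29/10) − (179/420)·(-1090883/1538645))/(261781/176400) = -538692/307729.

b = -1.751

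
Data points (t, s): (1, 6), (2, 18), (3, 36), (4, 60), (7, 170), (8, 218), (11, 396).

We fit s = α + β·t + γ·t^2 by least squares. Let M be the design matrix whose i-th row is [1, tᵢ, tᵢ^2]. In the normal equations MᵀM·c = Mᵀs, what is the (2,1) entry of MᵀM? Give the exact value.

36

Row 2 ↔ basis t, column 1 ↔ basis 1, so (MᵀM)_{2,1} = Σᵢ t = (1)·(1) + (2)·(1) + (3)·(1) + (4)·(1) + (7)·(1) + (8)·(1) + (11)·(1) = 36.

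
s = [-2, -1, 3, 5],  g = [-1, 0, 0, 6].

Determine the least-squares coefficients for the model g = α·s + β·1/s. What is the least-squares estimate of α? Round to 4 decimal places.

α = 0.9843

Compute the Gram sums: Σs·s = 39, Σs·1/s = 4, Σ1/s·1/s = 1261/900.
For Mᵀg: Σs·g = 32, Σ1/s·g = 17/10.
Eliminating β: (1261/900)·(row 1) − 4·(row 2) gives (11593/300)·α = (1261/900)·32 − 4·(17/10) = 8558/225, so α = 34232/34779.
Then β = ((17/10) − 4·(34232/34779))/(1261/900) = -18510/11593.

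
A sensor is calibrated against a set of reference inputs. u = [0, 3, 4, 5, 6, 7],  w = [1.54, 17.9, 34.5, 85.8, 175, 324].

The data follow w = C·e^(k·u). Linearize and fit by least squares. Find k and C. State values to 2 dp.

Linearized form: ln w = k·u + ln C. From the 6 transformed points,
Sums: Σu = 25.0000, Σ(u)² = 135.0000, Σln w = 22.2551, Σu·ln w = 116.5323.
Normal system: [[135.0000, 25.0000]; [25.0000, 6]]·[k, ln C]ᵀ = [116.5323, 22.2551]ᵀ.
Slope k = (n·Σu·ln w − Σu·Σln w)/(n·Σ(u)² − (Σu)²) = (6·116.5323 − 25.0000·22.2551)/185.0000 = 0.77198; ln C = (Σln w − k·Σu)/n = 0.49260, so C = exp(0.49260) = 1.63656.

k = 0.77, C = 1.64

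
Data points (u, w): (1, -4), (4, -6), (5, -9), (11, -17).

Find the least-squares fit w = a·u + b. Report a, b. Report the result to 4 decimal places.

a = -1.3460, b = -1.9336

Entries of AᵀA: Σu·u = 163, Σu = 21, Σ1 = 4.
Right-hand side: Σu·w = -260, Σw = -36.
det = 163·4 − 21² = 211.
a = ((-260)·4 − 21·(-36))/211 = -284/211; b = (163·(-36) − 21·(-260))/211 = -408/211.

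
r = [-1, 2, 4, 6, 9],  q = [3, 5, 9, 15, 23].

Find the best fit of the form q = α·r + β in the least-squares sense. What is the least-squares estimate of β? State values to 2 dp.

Normal-equation sums: Σr·r = 138, Σr = 20, Σ1 = 5.
Right-hand side: Σr·q = 340, Σq = 55.
det = 138·5 − 20² = 290.
α = (340·5 − 20·55)/290 = 60/29; β = (138·55 − 20·340)/290 = 79/29.

β = 2.72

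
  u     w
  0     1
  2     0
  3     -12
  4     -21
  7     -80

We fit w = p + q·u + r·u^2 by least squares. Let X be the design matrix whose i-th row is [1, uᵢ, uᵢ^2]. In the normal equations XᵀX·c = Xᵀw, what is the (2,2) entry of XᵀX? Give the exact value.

Row 2 ↔ basis u, column 2 ↔ basis u, so (XᵀX)_{2,2} = Σᵢ (u)·(u) = (0)·(0) + (2)·(2) + (3)·(3) + (4)·(4) + (7)·(7) = 78.

78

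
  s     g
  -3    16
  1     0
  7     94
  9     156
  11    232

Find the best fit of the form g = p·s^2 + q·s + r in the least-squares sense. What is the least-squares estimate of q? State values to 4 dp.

With design matrix M, MᵀM = [[23685, 2377, 261]; [2377, 261, 25]; [261, 25, 5]] and Mᵀg = [45458, 4566, 498]ᵀ.
Inverting the 3×3 Gram matrix, [p, q, r]ᵀ = [2993/1556, 40/389, -2057/1556]ᵀ.

q = 0.1028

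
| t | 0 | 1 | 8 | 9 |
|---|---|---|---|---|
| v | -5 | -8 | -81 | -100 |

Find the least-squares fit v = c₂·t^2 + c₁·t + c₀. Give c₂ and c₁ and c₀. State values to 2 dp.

c₂ = -1.00, c₁ = -1.51, c₀ = -5.22

With design matrix X, XᵀX = [[10658, 1242, 146]; [1242, 146, 18]; [146, 18, 4]] and Xᵀv = [-13292, -1556, -194]ᵀ.
Row-reducing yields c₂ = -1, c₁ = -98/65, c₀ = -339/65.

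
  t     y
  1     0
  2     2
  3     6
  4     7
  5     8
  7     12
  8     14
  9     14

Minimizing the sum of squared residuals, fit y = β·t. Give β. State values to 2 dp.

β = 1.65

Setting ∂/∂β … = 0 gives: 249·β = 412.
(Σt·t = 249, Σt·y = 412.)
β = 412/249 = 1.65462.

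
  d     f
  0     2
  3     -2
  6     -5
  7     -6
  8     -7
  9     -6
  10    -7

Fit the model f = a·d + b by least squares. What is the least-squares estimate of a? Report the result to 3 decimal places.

The normal system XᵀX·[a, b]ᵀ = Xᵀf is [[339, 43]; [43, 7]]·[a, b]ᵀ = [-258, -31]ᵀ.
Eliminating b: 7·(row 1) − 43·(row 2) gives 524·a = 7·(-258) − 43·(-31) = -473, so a = -473/524.
Then b = ((-31) − 43·(-473/524))/7 = 585/524.

a = -0.903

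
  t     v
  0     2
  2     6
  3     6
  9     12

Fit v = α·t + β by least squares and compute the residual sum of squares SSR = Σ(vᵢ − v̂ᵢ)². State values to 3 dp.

Setting ∂/∂α … = 0 gives: 94·α + 14·β = 138;  14·α + 4·β = 26.
det = 94·4 − 14² = 180.
α = (138·4 − 14·26)/180 = 47/45; β = (94·26 − 14·138)/180 = 128/45.
Residuals: -38/45, 16/15, 1/45, -11/45; SSR = 86/45.

SSR = 1.911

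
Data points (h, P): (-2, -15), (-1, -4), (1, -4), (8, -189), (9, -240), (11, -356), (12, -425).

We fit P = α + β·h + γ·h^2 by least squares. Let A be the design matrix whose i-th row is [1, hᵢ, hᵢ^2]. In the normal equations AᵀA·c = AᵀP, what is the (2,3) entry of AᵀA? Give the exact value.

Row 2 ↔ basis h, column 3 ↔ basis h^2, so (AᵀA)_{2,3} = Σᵢ (h)·(h^2) = (-2)·(4) + (-1)·(1) + (1)·(1) + (8)·(64) + (9)·(81) + (11)·(121) + (12)·(144) = 4292.

4292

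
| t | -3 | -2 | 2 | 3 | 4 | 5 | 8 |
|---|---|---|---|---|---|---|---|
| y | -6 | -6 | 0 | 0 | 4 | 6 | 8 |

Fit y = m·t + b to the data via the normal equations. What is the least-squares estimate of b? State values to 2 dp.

Compute the Gram sums: Σt·t = 131, Σt = 17, Σ1 = 7.
For Mᵀy: Σt·y = 140, Σy = 6.
Normal equations: [[131, 17]; [17, 7]]·[m, b]ᵀ = [140, 6]ᵀ.
Eliminating b: 7·(row 1) − 17·(row 2) gives 628·m = 7·140 − 17·6 = 878, so m = 439/314.
Then b = (6 − 17·(439/314))/7 = -797/314.

b = -2.54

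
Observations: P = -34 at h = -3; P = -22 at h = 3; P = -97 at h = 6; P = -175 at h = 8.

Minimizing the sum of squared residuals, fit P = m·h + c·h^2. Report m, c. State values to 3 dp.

m = 2.031, c = -3.002

Entries of AᵀA: Σh·h = 118, Σh·h^2 = 728, Σh^2·h^2 = 5554.
Moment sums: Σh·P = -1946, Σh^2·P = -15196.
So AᵀA·[m, c]ᵀ = AᵀP: [[118, 728]; [728, 5554]]·[m, c]ᵀ = [-1946, -15196]ᵀ.
Eliminating c: 5554·(row 1) − 728·(row 2) gives 125388·m = 5554·(-1946) − 728·(-15196) = 254604, so m = 21217/10449.
Then c = ((-15196) − 728·(21217/10449))/5554 = -31370/10449.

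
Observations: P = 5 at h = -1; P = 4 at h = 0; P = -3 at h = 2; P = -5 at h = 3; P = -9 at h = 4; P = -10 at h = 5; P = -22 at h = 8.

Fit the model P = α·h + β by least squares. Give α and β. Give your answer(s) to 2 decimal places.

α = -3.00, β = 3.29

The normal equations are: 119·α + 21·β = -288;  21·α + 7·β = -40.
(Σh·h = 119, Σh = 21, Σ1 = 7, Σh·P = -288, ΣP = -40.)
Eliminating β: 7·(row 1) − 21·(row 2) gives 392·α = 7·(-288) − 21·(-40) = -1176, so α = -3.
Then β = ((-40) − 21·(-3))/7 = 23/7.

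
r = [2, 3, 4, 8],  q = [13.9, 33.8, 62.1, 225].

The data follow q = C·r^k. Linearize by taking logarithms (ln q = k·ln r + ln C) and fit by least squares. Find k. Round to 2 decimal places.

k = 2.00

Let Y = ln q. Fitting Y = k·ln r + ln C by least squares:
XᵀX = [[7.9333, 5.2575]; [5.2575, 4]], rhs = [22.6780, 15.6972]ᵀ  (here Σln r = 5.2575, Σ(ln r)² = 7.9333, Σln q = 15.6972, Σln r·ln q = 22.6780).
Slope k = (n·Σln r·ln q − Σln r·Σln q)/(n·Σ(ln r)² − (Σln r)²) = (4·22.6780 − 5.2575·15.6972)/4.0919 = 2.00009; ln C = (Σln q − k·Σln r)/n = 1.29543.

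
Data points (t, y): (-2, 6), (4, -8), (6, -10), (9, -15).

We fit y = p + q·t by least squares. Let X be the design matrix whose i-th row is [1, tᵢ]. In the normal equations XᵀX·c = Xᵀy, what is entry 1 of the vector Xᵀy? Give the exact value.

-27

Entry 1 ↔ basis 1, so (Xᵀy)_{1} = Σᵢ yᵢ = (1)·(6) + (1)·(-8) + (1)·(-10) + (1)·(-15) = -27.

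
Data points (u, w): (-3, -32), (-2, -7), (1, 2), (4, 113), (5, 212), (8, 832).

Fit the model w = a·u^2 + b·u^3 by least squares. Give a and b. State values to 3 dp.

a = 1.005, b = 1.499

Compute the Gram sums: Σu^2·u^2 = 5075, Σu^2·u^3 = 36643, Σu^3·u^3 = 282659.
Right-hand side: Σu^2·w = 60042, Σu^3·w = 460638.
Normal equations: [[5075, 36643]; [36643, 282659]]·[a, b]ᵀ = [60042, 460638]ᵀ.
Δ = 5075·282659 − 36643² = 91784976.
a = (60042·282659 − 36643·460638)/91784976 = 7687787/7648748; b = (5075·460638 − 36643·60042)/91784976 = 11468237/7648748.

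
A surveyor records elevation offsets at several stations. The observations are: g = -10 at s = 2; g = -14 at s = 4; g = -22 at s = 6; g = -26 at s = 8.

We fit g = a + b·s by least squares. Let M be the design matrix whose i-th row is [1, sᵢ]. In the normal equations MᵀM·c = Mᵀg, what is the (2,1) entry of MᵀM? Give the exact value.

20

Row 2 ↔ basis s, column 1 ↔ basis 1, so (MᵀM)_{2,1} = Σᵢ s = (2)·(1) + (4)·(1) + (6)·(1) + (8)·(1) = 20.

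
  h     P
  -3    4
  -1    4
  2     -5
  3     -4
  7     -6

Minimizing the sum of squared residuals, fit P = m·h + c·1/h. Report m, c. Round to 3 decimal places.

Entries of XᵀX: Σh·h = 72, Σh·1/h = 5, Σ1/h·1/h = 2633/1764.
Right-hand side: Σh·P = -80, Σ1/h·P = -421/42.
XᵀX·[m, c]ᵀ = XᵀP becomes [[72, 5]; [5, 2633/1764]]·[m, c]ᵀ = [-80, -421/42]ᵀ.
Determinant 72·(2633/1764) − 5² = 4041/49.
m = ((-80)·(2633/1764) − 5·(-421/42))/(4041/49) = -61115/72738; c = (72·(-421/42) − 5·(-80))/(4041/49) = -15764/4041.

m = -0.840, c = -3.901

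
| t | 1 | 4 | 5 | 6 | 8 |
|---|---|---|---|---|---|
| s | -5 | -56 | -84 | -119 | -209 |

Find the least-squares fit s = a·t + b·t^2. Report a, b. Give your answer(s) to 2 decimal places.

a = -1.55, b = -3.07

From the data, Σt·t = 142, Σt·t^2 = 918, Σt^2·t^2 = 6274.
Right-hand side: Σt·s = -3035, Σt^2·s = -20661.
Normal equations: [[142, 918]; [918, 6274]]·[a, b]ᵀ = [-3035, -20661]ᵀ.
Δ = 142·6274 − 918² = 48184.
a = ((-3035)·6274 − 918·(-20661))/48184 = -9349/6023; b = (142·(-20661) − 918·(-3035))/48184 = -36933/12046.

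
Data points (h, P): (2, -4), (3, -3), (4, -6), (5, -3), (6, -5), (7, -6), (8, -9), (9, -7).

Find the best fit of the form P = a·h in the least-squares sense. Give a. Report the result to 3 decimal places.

Normal-equation sums: Σh·h = 284.
For AᵀP: Σh·P = -263.
a = (-263)/284 = -0.926056.

a = -0.926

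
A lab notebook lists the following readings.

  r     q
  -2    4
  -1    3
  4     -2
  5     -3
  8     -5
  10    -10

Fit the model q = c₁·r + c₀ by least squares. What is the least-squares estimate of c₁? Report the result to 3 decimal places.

Normal-equation sums: Σr·r = 210, Σr = 24, Σ1 = 6.
Moment sums: Σr·q = -174, Σq = -13.
So AᵀA·[c₁, c₀]ᵀ = Aᵀq: [[210, 24]; [24, 6]]·[c₁, c₀]ᵀ = [-174, -13]ᵀ.
Δ = 210·6 − 24² = 684.
c₁ = ((-174)·6 − 24·(-13))/684 = -61/57; c₀ = (210·(-13) − 24·(-174))/684 = 241/114.

c₁ = -1.070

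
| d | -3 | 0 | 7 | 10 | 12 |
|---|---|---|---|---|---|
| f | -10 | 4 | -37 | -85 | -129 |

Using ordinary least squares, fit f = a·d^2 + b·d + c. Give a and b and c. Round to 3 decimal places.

Compute the Gram sums: Σd^2·d^2 = 33218, Σd^2·d = 3044, Σd^2 = 302, Σd·d = 302, Σd = 26, Σ1 = 5.
Right-hand side: Σd^2·f = -28979, Σd·f = -2627, Σf = -257.
So XᵀX·[a, b, c]ᵀ = Xᵀf: [[33218, 3044, 302]; [3044, 302, 26]; [302, 26, 5]]·[a, b, c]ᵀ = [-28979, -2627, -257]ᵀ.
Inverting the 3×3 Gram matrix, [a, b, c]ᵀ = [-19037/18150, 27749/18150, 2421/605]ᵀ.

a = -1.049, b = 1.529, c = 4.002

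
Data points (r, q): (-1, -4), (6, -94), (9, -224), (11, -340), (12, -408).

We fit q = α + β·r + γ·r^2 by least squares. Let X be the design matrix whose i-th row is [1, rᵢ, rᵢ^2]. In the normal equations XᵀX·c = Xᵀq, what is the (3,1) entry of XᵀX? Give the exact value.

383

Row 3 ↔ basis r^2, column 1 ↔ basis 1, so (XᵀX)_{3,1} = Σᵢ r^2 = (1)·(1) + (36)·(1) + (81)·(1) + (121)·(1) + (144)·(1) = 383.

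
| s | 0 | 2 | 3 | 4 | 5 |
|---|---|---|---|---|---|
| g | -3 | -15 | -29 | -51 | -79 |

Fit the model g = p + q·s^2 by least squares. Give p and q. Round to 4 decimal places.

p = -2.5623, q = -3.0405

Normal-equation sums: Σ1 = 5, Σs^2 = 54, Σs^2·s^2 = 978.
Right-hand side: Σg = -177, Σs^2·g = -3112.
XᵀX·[p, q]ᵀ = Xᵀg becomes [[5, 54]; [54, 978]]·[p, q]ᵀ = [-177, -3112]ᵀ.
Determinant 5·978 − 54² = 1974.
p = ((-177)·978 − 54·(-3112))/1974 = -843/329; q = (5·(-3112) − 54·(-177))/1974 = -3001/987.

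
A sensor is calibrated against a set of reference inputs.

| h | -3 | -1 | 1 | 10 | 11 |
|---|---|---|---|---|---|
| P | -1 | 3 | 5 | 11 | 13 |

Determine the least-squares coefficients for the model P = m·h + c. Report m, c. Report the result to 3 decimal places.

m = 0.876, c = 3.048

Entries of XᵀX: Σh·h = 232, Σh = 18, Σ1 = 5.
Moment sums: Σh·P = 258, ΣP = 31.
det = 232·5 − 18² = 836.
m = (258·5 − 18·31)/836 = 183/209; c = (232·31 − 18·258)/836 = 637/209.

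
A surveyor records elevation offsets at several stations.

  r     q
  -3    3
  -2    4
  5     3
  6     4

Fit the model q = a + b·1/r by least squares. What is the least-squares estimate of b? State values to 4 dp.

b = -0.2671

MᵀM·[a, b]ᵀ = Mᵀq reads: 4·a + (-7/15)·b = 14;  (-7/15)·a + (193/450)·b = -26/15.
(Σ1 = 4, Σ1/r = -7/15, Σ1/r·1/r = 193/450, Σq = 14, Σ1/r·q = -26/15.)
Eliminating b: (193/450)·(row 1) − (-7/15)·(row 2) gives (337/225)·a = (193/450)·14 − (-7/15)·(-26/15) = 1169/225, so a = 1169/337.
Then b = ((-26/15) − (-7/15)·(1169/337))/(193/450) = -90/337.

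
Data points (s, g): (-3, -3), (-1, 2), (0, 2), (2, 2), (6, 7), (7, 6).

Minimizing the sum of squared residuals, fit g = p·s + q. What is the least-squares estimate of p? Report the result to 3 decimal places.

Entries of MᵀM: Σs·s = 99, Σs = 11, Σ1 = 6.
Right-hand side: Σs·g = 95, Σg = 16.
MᵀM·[p, q]ᵀ = Mᵀg becomes [[99, 11]; [11, 6]]·[p, q]ᵀ = [95, 16]ᵀ.
Δ = 99·6 − 11² = 473.
p = (95·6 − 11·16)/473 = 394/473; q = (99·16 − 11·95)/473 = 49/43.

p = 0.833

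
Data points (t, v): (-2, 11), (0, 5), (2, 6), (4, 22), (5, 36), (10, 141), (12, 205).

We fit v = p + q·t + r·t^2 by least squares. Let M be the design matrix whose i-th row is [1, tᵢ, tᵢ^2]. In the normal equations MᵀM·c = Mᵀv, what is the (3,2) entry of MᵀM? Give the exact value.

2917

Row 3 ↔ basis t^2, column 2 ↔ basis t, so (MᵀM)_{3,2} = Σᵢ (t^2)·(t) = (4)·(-2) + (0)·(0) + (4)·(2) + (16)·(4) + (25)·(5) + (100)·(10) + (144)·(12) = 2917.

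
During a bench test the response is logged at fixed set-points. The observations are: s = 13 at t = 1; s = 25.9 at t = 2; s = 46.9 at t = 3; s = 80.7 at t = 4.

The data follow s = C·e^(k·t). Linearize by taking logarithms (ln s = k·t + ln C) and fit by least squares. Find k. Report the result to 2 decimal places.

k = 0.61

Let Y = ln s. Fitting Y = k·t + ln C by least squares:
Σt = 10.0000, Σ(t)² = 30.0000, Σln s = 14.0579, Σt·ln s = 38.1804.
Normal system: [[30.0000, 10.0000]; [10.0000, 4]]·[k, ln C]ᵀ = [38.1804, 14.0579]ᵀ.
Solving (det = 20.0000): k = 0.60711, ln C = 1.99670.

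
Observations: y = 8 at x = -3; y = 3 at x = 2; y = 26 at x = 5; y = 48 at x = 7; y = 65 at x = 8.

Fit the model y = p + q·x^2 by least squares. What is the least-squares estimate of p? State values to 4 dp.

Normal-equation sums: Σ1 = 5, Σx^2 = 151, Σx^2·x^2 = 7219.
Right-hand side: Σy = 150, Σx^2·y = 7246.
Normal equations: [[5, 151]; [151, 7219]]·[p, q]ᵀ = [150, 7246]ᵀ.
det = 5·7219 − 151² = 13294.
p = (150·7219 − 151·7246)/13294 = -5648/6647; q = (5·7246 − 151·150)/13294 = 6790/6647.

p = -0.8497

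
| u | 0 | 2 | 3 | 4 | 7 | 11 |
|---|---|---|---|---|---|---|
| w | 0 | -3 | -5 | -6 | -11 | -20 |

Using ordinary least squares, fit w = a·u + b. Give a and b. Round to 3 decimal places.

a = -1.800, b = 0.600

Normal-equation sums: Σu·u = 199, Σu = 27, Σ1 = 6.
Right-hand side: Σu·w = -342, Σw = -45.
XᵀX·[a, b]ᵀ = Xᵀw becomes [[199, 27]; [27, 6]]·[a, b]ᵀ = [-342, -45]ᵀ.
Δ = 199·6 − 27² = 465.
a = ((-342)·6 − 27·(-45))/465 = -9/5; b = (199·(-45) − 27·(-342))/465 = 3/5.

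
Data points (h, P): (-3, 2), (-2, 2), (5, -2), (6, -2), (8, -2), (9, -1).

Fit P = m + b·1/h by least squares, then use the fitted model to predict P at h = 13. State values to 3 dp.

Normal-equation sums: Σ1 = 6, Σ1/h = -83/360, Σ1/h·1/h = 59209/129600.
And ΣP = -3, Σ1/h·P = -497/180.
Determinant 6·(59209/129600) − (-83/360)² = 69673/25920.
m = ((-3)·(59209/129600) − (-83/360)·(-497/180))/(69673/25920) = -13691/18335; b = (6·(-497/180) − (-83/360)·(-3))/(69673/25920) = -23544/3667.
At h = 13: P̂ = (-13691/18335)·(1) + (-23544/3667)·(1/13) = -295703/238355.

P̂ = -1.241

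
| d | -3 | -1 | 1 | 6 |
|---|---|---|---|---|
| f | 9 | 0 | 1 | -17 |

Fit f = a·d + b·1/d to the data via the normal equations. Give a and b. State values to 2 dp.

Normal-equation sums: Σd·d = 47, Σd·1/d = 4, Σ1/d·1/d = 77/36.
For Mᵀf: Σd·f = -128, Σ1/d·f = -29/6.
Normal equations: [[47, 4]; [4, 77/36]]·[a, b]ᵀ = [-128, -29/6]ᵀ.
Δ = 47·(77/36) − 4² = 3043/36.
a = ((-128)·(77/36) − 4·(-29/6))/(3043/36) = -9160/3043; b = (47·(-29/6) − 4·(-128))/(3043/36) = 10254/3043.

a = -3.01, b = 3.37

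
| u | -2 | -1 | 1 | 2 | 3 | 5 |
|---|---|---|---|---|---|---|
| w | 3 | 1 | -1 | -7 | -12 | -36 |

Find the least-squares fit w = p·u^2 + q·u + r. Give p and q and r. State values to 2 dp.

p = -1.09, q = -2.00, r = 2.01

Normal-equation sums: Σu^2·u^2 = 740, Σu^2·u = 152, Σu^2 = 44, Σu·u = 44, Σu = 8, Σ1 = 6.
For Mᵀw: Σu^2·w = -1024, Σu·w = -238, Σw = -52.
So MᵀM·[p, q, r]ᵀ = Mᵀw: [[740, 152, 44]; [152, 44, 8]; [44, 8, 6]]·[p, q, r]ᵀ = [-1024, -238, -52]ᵀ.
Row-reducing yields p = -71/65, q = -1301/650, r = 654/325.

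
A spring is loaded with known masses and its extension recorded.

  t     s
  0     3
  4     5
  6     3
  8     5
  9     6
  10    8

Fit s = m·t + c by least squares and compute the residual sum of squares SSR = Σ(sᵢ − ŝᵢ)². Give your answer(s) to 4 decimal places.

From the data, Σt·t = 297, Σt = 37, Σ1 = 6.
For Aᵀs: Σt·s = 212, Σs = 30.
Eliminating c: 6·(row 1) − 37·(row 2) gives 413·m = 6·212 − 37·30 = 162, so m = 162/413.
Then c = (30 − 37·(162/413))/6 = 1066/413.
Residuals: 173/413, 351/413, -799/413, -297/413, -46/413, 618/413; SSR = 3060/413.

SSR = 7.4092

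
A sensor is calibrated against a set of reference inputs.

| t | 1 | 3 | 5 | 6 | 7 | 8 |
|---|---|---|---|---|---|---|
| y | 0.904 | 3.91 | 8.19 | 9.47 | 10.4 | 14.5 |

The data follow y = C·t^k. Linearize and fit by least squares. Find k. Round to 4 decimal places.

k = 1.3061

Let Y = ln y. Fitting Y = k·ln t + ln C by least squares:
Sums: Σln t = 8.5252, Σ(ln t)² = 15.1183, Σln y = 10.6296, Σln t·ln y = 19.0283.
Normal system: [[15.1183, 8.5252]; [8.5252, 6]]·[k, ln C]ᵀ = [19.0283, 10.6296]ᵀ.
Slope k = (n·Σln t·ln y − Σln t·Σln y)/(n·Σ(ln t)² − (Σln t)²) = (6·19.0283 − 8.5252·10.6296)/18.0313 = 1.30610; ln C = (Σln y − k·Σln t)/n = -0.08418.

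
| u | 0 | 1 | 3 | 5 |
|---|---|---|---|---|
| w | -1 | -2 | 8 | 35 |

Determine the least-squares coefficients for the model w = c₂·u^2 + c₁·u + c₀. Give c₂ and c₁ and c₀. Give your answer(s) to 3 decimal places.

From the data, Σu^2·u^2 = 707, Σu^2·u = 153, Σu^2 = 35, Σu·u = 35, Σu = 9, Σ1 = 4.
And Σu^2·w = 945, Σu·w = 197, Σw = 40.
So AᵀA·[c₂, c₁, c₀]ᵀ = Aᵀw: [[707, 153, 35]; [153, 35, 9]; [35, 9, 4]]·[c₂, c₁, c₀]ᵀ = [945, 197, 40]ᵀ.
Inverting the 3×3 Gram matrix, [c₂, c₁, c₀]ᵀ = [1663/796, -2597/796, -187/199]ᵀ.

c₂ = 2.089, c₁ = -3.263, c₀ = -0.940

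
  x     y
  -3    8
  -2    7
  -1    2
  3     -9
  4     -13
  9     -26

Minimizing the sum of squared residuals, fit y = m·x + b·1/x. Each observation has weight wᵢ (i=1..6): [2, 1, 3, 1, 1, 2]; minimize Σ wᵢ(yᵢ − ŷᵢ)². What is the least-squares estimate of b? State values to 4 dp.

b = 0.6716

With design matrix M, MᵀWM = [[212, 10]; [10, 4757/1296]] and MᵀWy = [-615, -967/36]ᵀ.
Δ = 212·(4757/1296) − 10² = 219721/324.
m = ((-615)·(4757/1296) − 10·(-967/36))/(219721/324) = -2577435/878884; b = (212·(-967/36) − 10·(-615))/(219721/324) = 147564/219721.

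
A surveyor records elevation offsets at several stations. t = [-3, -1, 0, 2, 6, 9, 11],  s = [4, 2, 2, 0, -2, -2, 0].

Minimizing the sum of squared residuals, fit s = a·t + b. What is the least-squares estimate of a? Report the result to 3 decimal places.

Normal-equation sums: Σt·t = 252, Σt = 24, Σ1 = 7.
And Σt·s = -44, Σs = 4.
Normal equations: [[252, 24]; [24, 7]]·[a, b]ᵀ = [-44, 4]ᵀ.
Eliminating b: 7·(row 1) − 24·(row 2) gives 1188·a = 7·(-44) − 24·4 = -404, so a = -101/297.
Then b = (4 − 24·(-101/297))/7 = 172/99.

a = -0.340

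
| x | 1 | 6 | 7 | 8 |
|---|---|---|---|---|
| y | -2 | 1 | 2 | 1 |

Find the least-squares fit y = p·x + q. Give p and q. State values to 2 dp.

p = 0.52, q = -2.34

From the data, Σx·x = 150, Σx = 22, Σ1 = 4.
And Σx·y = 26, Σy = 2.
Δ = 150·4 − 22² = 116.
p = (26·4 − 22·2)/116 = 15/29; q = (150·2 − 22·26)/116 = -68/29.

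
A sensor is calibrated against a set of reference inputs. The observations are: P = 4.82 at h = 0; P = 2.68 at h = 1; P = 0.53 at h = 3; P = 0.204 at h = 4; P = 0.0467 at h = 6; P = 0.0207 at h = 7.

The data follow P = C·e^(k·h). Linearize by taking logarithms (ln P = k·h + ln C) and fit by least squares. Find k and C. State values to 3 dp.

Linearized form: ln P = k·h + ln C. From the 6 transformed points,
Σh = 21.0000, Σ(h)² = 111.0000, Σln P = -6.6076, Σh·ln P = -52.8048.
Equations: 111.0000·k + 21.0000·ln C = -52.8048;  21.0000·k + 6·ln C = -6.6076.
Slope k = (n·Σh·ln P − Σh·Σln P)/(n·Σ(h)² − (Σh)²) = (6·-52.8048 − 21.0000·-6.6076)/225.0000 = -0.79142; ln C = (Σln P − k·Σh)/n = 1.66872, so C = exp(1.66872) = 5.30536.

k = -0.791, C = 5.305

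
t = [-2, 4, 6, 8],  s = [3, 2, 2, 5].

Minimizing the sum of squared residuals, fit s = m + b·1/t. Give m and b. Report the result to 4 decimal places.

Setting ∂/∂m … = 0 gives: 4·m + (1/24)·b = 12;  (1/24)·m + (205/576)·b = -1/24.
det = 4·(205/576) − (1/24)² = 91/64.
m = (12·(205/576) − (1/24)·(-1/24))/(91/64) = 2461/819; b = (4·(-1/24) − (1/24)·12)/(91/64) = -128/273.

m = 3.0049, b = -0.4689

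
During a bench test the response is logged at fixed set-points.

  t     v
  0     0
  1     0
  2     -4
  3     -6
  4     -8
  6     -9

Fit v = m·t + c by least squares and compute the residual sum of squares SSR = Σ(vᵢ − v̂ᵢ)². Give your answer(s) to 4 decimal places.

Forming AᵀA = [[66, 16]; [16, 6]] and Aᵀv = [-112, -27]ᵀ gives AᵀA·[m, c]ᵀ = Aᵀv.
Δ = 66·6 − 16² = 140.
m = ((-112)·6 − 16·(-27))/140 = -12/7; c = (66·(-27) − 16·(-112))/140 = 1/14.
Residuals: -1/14, 23/14, -9/14, -13/14, -17/14, 17/14; SSR = 97/14.

SSR = 6.9286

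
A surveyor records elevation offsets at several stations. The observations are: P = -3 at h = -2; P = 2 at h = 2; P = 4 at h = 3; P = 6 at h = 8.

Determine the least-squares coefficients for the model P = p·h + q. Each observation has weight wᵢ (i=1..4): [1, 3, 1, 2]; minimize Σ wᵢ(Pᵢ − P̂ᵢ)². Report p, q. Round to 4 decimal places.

p = 0.8210, q = 0.0166

Compute the Gram sums: Σwᵢ·h·h = 153, Σwᵢ·h = 23, Σwᵢ·1 = 7.
And Σwᵢ·h·P = 126, Σwᵢ·P = 19.
Eliminating q: 7·(row 1) − 23·(row 2) gives 542·p = 7·126 − 23·19 = 445, so p = 445/542.
Then q = (19 − 23·(445/542))/7 = 9/542.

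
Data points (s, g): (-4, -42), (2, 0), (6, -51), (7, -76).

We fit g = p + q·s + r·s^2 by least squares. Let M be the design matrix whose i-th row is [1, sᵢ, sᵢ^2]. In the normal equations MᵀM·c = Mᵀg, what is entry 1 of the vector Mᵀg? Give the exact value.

-169

Entry 1 ↔ basis 1, so (Mᵀg)_{1} = Σᵢ gᵢ = (1)·(-42) + (1)·(0) + (1)·(-51) + (1)·(-76) = -169.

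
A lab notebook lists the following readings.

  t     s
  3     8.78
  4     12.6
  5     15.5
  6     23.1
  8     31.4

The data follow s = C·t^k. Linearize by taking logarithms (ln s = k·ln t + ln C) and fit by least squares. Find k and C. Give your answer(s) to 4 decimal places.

k = 1.3246, C = 2.0066

With ln sᵢ as the transformed response and ln tᵢ as the regressor:
Σln t = 7.9655, Σ(ln t)² = 13.2535, Σln s = 14.0337, Σln t·ln s = 23.1036.
Equations: 13.2535·k + 7.9655·ln C = 23.1036;  7.9655·k + 5·ln C = 14.0337.
Δ = 13.2535·5 − (7.9655)² = 2.8177; k = (23.1036·5 − 7.9655·14.0337)/2.8177 = 1.32463, ln C = (13.2535·14.0337 − 7.9655·23.1036)/2.8177 = 0.69646, so C = exp(0.69646) = 2.00663.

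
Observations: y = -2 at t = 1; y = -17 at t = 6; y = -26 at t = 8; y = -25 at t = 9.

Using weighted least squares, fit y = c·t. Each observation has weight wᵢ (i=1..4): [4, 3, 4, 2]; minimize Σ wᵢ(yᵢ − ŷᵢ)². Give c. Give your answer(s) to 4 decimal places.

Sums needed: Σwᵢ·t·t = 530.
And Σwᵢ·t·y = -1596.
XᵀWX·[c]ᵀ = XᵀWy becomes [[530]]·[c]ᵀ = [-1596]ᵀ.
Hence c = -1596 / 530 ≈ -3.01132.

c = -3.0113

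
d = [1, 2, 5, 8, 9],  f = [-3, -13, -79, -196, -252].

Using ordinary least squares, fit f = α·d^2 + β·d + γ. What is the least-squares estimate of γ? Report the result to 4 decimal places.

γ = 0.1241

Entries of MᵀM: Σd^2·d^2 = 11299, Σd^2·d = 1375, Σd^2 = 175, Σd·d = 175, Σd = 25, Σ1 = 5.
For Mᵀf: Σd^2·f = -34986, Σd·f = -4260, Σf = -543.
So MᵀM·[α, β, γ]ᵀ = Mᵀf: [[11299, 1375, 175]; [1375, 175, 25]; [175, 25, 5]]·[α, β, γ]ᵀ = [-34986, -4260, -543]ᵀ.
Inverting the 3×3 Gram matrix, [α, β, γ]ᵀ = [-177/58, -111/290, 18/145]ᵀ.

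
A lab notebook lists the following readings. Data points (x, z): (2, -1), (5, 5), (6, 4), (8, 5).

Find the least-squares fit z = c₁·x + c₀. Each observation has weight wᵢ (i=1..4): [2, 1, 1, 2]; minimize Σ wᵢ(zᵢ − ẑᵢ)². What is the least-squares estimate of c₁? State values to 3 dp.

c₁ = 1.009

AᵀWA·[c₁, c₀]ᵀ = AᵀWz reads: 197·c₁ + 31·c₀ = 125;  31·c₁ + 6·c₀ = 17.
(Σwᵢ·x·x = 197, Σwᵢ·x = 31, Σwᵢ·1 = 6, Σwᵢ·x·z = 125, Σwᵢ·z = 17.)
Determinant 197·6 − 31² = 221.
c₁ = (125·6 − 31·17)/221 = 223/221; c₀ = (197·17 − 31·125)/221 = -526/221.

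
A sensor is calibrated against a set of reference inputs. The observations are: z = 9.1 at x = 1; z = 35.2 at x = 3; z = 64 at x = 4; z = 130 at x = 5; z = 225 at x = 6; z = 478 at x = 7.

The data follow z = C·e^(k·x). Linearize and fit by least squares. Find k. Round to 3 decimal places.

k = 0.653

Taking logs, ln z = k·x + ln C, so regress ln z on x.
Σx = 26.0000, Σ(x)² = 136.0000, Σln z = 26.3814, Σx·ln z = 129.5485.
Normal system: [[136.0000, 26.0000]; [26.0000, 6]]·[k, ln C]ᵀ = [129.5485, 26.3814]ᵀ.
Solving (det = 140.0000): k = 0.65267, ln C = 1.56869.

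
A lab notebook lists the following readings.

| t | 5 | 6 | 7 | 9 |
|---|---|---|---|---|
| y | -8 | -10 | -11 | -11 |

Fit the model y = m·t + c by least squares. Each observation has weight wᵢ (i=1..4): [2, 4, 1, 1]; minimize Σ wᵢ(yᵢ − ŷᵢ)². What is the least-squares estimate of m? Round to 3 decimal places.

m = -0.739

The normal equations are: 324·m + 50·c = -496;  50·m + 8·c = -78.
(Σwᵢ·t·t = 324, Σwᵢ·t = 50, Σwᵢ·1 = 8, Σwᵢ·t·y = -496, Σwᵢ·y = -78.)
Eliminating c: 8·(row 1) − 50·(row 2) gives 92·m = 8·(-496) − 50·(-78) = -68, so m = -17/23.
Then c = ((-78) − 50·(-17/23))/8 = -118/23.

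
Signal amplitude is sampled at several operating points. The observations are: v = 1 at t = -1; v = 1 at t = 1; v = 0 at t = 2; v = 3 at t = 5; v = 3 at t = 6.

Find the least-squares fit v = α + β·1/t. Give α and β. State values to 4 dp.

α = 1.6229, β = -0.1323

XᵀX·[α, β]ᵀ = Xᵀv reads: 5·α + (13/15)·β = 8;  (13/15)·α + (1043/450)·β = 11/10.
(Σ1 = 5, Σ1/t = 13/15, Σ1/t·1/t = 1043/450, Σv = 8, Σ1/t·v = 11/10.)
Eliminating β: (1043/450)·(row 1) − (13/15)·(row 2) gives (4877/450)·α = (1043/450)·8 − (13/15)·(11/10) = 1583/90, so α = 7915/4877.
Then β = ((11/10) − (13/15)·(7915/4877))/(1043/450) = -645/4877.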